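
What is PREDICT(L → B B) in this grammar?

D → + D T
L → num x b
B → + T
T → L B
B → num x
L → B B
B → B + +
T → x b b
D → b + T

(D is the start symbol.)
PREDICT(L → B B) = (FIRST(RHS) \ {ε}) ∪ (FOLLOW(L) if ε ∈ FIRST(RHS), i.e. RHS ⇒* ε)
FIRST(B) = { '+', 'num' }
FIRST(B B) = { '+', 'num' }
ε ∉ FIRST(B B), so FOLLOW(L) is not added.
PREDICT(L → B B) = { '+', 'num' }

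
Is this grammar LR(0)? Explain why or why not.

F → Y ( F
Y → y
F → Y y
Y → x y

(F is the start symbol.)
Yes, the grammar is LR(0)

A grammar is LR(0) if no state in the canonical LR(0) collection has:
  - both a shift item (dot before a terminal) and a complete item (shift-reduce conflict), or
  - two or more complete items (reduce-reduce conflict; the accept item [F' → F .] counts as a complete item here).

Augment with F' → F and build the canonical LR(0) collection (I0 = CLOSURE({[F' → . F]}), then GOTO on every symbol after a dot until no new states appear). It has 9 states:
  I0: { [F → . Y ( F], [F → . Y y], [F' → . F], [Y → . x y], [Y → . y] }  — shift
  I1: { [F' → F .] }  — accept
  I2: { [F → Y . ( F], [F → Y . y] }  — shift
  I3: { [Y → x . y] }  — shift
  I4: { [Y → y .] }  — reduce
  I5: { [Y → x y .] }  — reduce
  I6: { [F → . Y ( F], [F → . Y y], [F → Y ( . F], [Y → . x y], [Y → . y] }  — shift
  I7: { [F → Y y .] }  — reduce
  I8: { [F → Y ( F .] }  — reduce

Every state is either a pure shift/goto state or contains exactly one complete item and nothing to shift — no conflicts. The grammar is LR(0).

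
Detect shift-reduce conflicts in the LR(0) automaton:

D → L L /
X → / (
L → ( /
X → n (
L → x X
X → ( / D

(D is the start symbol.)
No shift-reduce conflicts

A shift-reduce conflict occurs when an LR(0) state has both:
  - a complete (reduce) item [A → α .] (dot at the end), and
  - a shift item [B → β . c γ] (dot before a terminal).

Augment with D' → D and build the canonical LR(0) collection (I0 = CLOSURE({[D' → . D]}), then GOTO on every symbol after a dot until no new states appear). It has 16 states:
  I0: { [D → . L L /], [D' → . D], [L → . ( /], [L → . x X] }  — shift
  I1: { [L → ( . /] }  — shift
  I2: { [D' → D .] }  — accept
  I3: { [D → L . L /], [L → . ( /], [L → . x X] }  — shift
  I4: { [L → x . X], [X → . ( / D], [X → . / (], [X → . n (] }  — shift
  I5: { [X → ( . / D] }  — shift
  I6: { [X → / . (] }  — shift
  I7: { [L → x X .] }  — reduce
  I8: { [X → n . (] }  — shift
  I9: { [X → n ( .] }  — reduce
  I10: { [X → / ( .] }  — reduce
  I11: { [D → . L L /], [L → . ( /], [L → . x X], [X → ( / . D] }  — shift
  I12: { [X → ( / D .] }  — reduce
  I13: { [D → L L . /] }  — shift
  I14: { [D → L L / .] }  — reduce
  I15: { [L → ( / .] }  — reduce

No state contains both a complete item and a shift item.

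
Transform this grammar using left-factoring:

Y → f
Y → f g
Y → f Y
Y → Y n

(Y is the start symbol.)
Left-factoring transforms A → αβ₁ | αβ₂ into A → αA' and A' → β₁ | β₂
(α is the longest common prefix among the alternatives). Repeat until
no nonterminal has two alternatives with a common prefix.

Round 1: Y has alternatives sharing prefix 'f'. Introduce Y': Y → f Y'
  Add: Y' → ε
  Add: Y' → g
  Add: Y' → Y

No remaining common prefixes — done.

Resulting grammar:
Y → f Y'
Y' → ε
Y' → g
Y' → Y
Y → Y n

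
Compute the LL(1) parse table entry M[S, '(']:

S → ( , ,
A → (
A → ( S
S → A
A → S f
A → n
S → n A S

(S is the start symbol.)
To find M[S, '('], we find productions for S where '(' is in the predict set (PREDICT(N → α) = (FIRST(α) \ {ε}) ∪ (FOLLOW(N) if α ⇒* ε)).

Relevant sets:
  FIRST(A) = { '(', 'n' }

S → ( , ,: PREDICT = { '(' }
  '(' is in predict set, so this production goes in M[S, '(']
S → A: PREDICT = { '(', 'n' }
  '(' is in predict set, so this production goes in M[S, '(']
S → n A S: PREDICT = { 'n' }

M[S, '('] = S → ( , ,, S → A  (a multiply-defined cell — the grammar is not LL(1))

Answer: S → ( , ,, S → A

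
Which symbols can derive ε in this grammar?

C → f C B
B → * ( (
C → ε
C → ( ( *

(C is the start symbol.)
{ 'C' }

A non-terminal is nullable if it can derive ε (the empty string): either it has an ε-production, or it has a production whose right-hand side consists entirely of nullable non-terminals.

ε-productions: C → ε
So C is immediately nullable.
No further non-terminal can be added: every production for the remaining non-terminals contains a terminal or a non-nullable non-terminal.
Nullable = { 'C' }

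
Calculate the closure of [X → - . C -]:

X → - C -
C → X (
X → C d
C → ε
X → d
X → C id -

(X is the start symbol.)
Start with: [X → - . C -]
  [X → - . C -] has the dot before C: add [C → . X (], [C → .]
  [C → . X (] has the dot before X: add [X → . - C -], [X → . C d], [X → . d], [X → . C id -]
No further items can be added.

CLOSURE = { [C → . X (], [C → .], [X → - . C -], [X → . - C -], [X → . C d], [X → . C id -], [X → . d] }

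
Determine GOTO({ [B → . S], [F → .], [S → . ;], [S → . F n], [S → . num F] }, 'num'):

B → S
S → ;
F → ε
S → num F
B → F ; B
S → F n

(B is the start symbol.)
GOTO(I, 'num') = CLOSURE({ [A → αX.β] : [A → α.Xβ] ∈ I, X = 'num' })

Items with dot before 'num', with the dot advanced:
  [S → . num F] → [S → num . F]
Closure of the advanced items:
  [S → num . F] has the dot before F: add [F → .]

GOTO = { [F → .], [S → num . F] }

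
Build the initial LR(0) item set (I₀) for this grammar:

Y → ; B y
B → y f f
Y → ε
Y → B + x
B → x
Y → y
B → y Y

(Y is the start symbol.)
First, augment the grammar with Y' → Y
I₀ = CLOSURE({ [Y' → . Y] }):
  [Y' → . Y] has the dot before Y: add [Y → . ; B y], [Y → .], [Y → . B + x], [Y → . y]
  [Y → . B + x] has the dot before B: add [B → . y f f], [B → . x], [B → . y Y]
No further items can be added.

I₀ = { [B → . x], [B → . y Y], [B → . y f f], [Y → . ; B y], [Y → . B + x], [Y → . y], [Y → .], [Y' → . Y] }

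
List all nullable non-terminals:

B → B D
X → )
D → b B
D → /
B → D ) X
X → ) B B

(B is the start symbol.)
A non-terminal is nullable if it can derive ε (the empty string): either it has an ε-production, or it has a production whose right-hand side consists entirely of nullable non-terminals.

There are no ε-productions, so no non-terminal can derive ε.
No non-terminals are nullable.

Answer: None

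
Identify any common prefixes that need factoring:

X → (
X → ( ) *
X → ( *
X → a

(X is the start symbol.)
Left-factoring is needed when two productions for the same non-terminal
share a common prefix on the right-hand side.

Productions for X:
  X → (
  X → ( ) *
  X → ( *
  X → a

Found common prefix '(' in productions for X

Answer: Yes, X has productions with common prefix '('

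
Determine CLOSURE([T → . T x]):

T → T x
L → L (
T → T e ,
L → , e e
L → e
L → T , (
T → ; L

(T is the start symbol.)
Start with: [T → . T x]
  [T → . T x] has the dot before T: add [T → . T e ,], [T → . ; L]
No further items can be added.

CLOSURE = { [T → . ; L], [T → . T e ,], [T → . T x] }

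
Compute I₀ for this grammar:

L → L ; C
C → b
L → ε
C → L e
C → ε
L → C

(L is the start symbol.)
First, augment the grammar with L' → L
I₀ = CLOSURE({ [L' → . L] }):
  [L' → . L] has the dot before L: add [L → . L ; C], [L → .], [L → . C]
  [L → . C] has the dot before C: add [C → . b], [C → . L e], [C → .]
No further items can be added.

I₀ = { [C → . L e], [C → . b], [C → .], [L → . C], [L → . L ; C], [L → .], [L' → . L] }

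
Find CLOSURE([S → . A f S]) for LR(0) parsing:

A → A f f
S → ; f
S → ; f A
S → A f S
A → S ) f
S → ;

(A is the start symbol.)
To compute CLOSURE, for each item [A → α.Bβ] where B is a non-terminal, add [B → .γ] for all productions B → γ; repeat for the newly added items until nothing changes.

Start with: [S → . A f S]
  [S → . A f S] has the dot before A: add [A → . A f f], [A → . S ) f]
  [A → . S ) f] has the dot before S: add [S → . ; f], [S → . ; f A], [S → . ;]
No further items can be added.

CLOSURE = { [A → . A f f], [A → . S ) f], [S → . ; f A], [S → . ; f], [S → . ;], [S → . A f S] }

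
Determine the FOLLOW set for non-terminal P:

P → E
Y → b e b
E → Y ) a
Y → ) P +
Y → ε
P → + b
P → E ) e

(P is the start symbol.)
To compute FOLLOW(P), find every occurrence of P on a right-hand side N → α P β: add FIRST(β) \ {ε}, and if β is empty or nullable also add FOLLOW(N). Iterate to a fixed point.

P is the start symbol, so $ ∈ FOLLOW(P).
In Y → ) P +: P is followed by '+', add FIRST('+') \ {ε} = { '+' }

Taking the union: FOLLOW(P) = { $, '+' }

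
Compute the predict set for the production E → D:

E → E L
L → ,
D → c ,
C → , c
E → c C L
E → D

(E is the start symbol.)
{ 'c' }

PREDICT(E → D) = (FIRST(RHS) \ {ε}) ∪ (FOLLOW(E) if ε ∈ FIRST(RHS), i.e. RHS ⇒* ε)
FIRST(D) = { 'c' }
FIRST(D) = { 'c' }
ε ∉ FIRST(D), so FOLLOW(E) is not added.
PREDICT(E → D) = { 'c' }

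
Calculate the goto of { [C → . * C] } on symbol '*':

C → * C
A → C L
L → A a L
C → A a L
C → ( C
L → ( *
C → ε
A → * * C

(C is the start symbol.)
{ [A → . * * C], [A → . C L], [C → * . C], [C → . ( C], [C → . * C], [C → . A a L], [C → .] }

GOTO(I, '*') = CLOSURE({ [A → αX.β] : [A → α.Xβ] ∈ I, X = '*' })

Items with dot before '*', with the dot advanced:
  [C → . * C] → [C → * . C]
Closure of the advanced items:
  [C → * . C] has the dot before C: add [C → . * C], [C → . A a L], [C → . ( C], [C → .]
  [C → . A a L] has the dot before A: add [A → . C L], [A → . * * C]

GOTO = { [A → . * * C], [A → . C L], [C → * . C], [C → . ( C], [C → . * C], [C → . A a L], [C → .] }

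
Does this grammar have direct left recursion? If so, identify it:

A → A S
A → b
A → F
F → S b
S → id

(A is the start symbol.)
Direct left recursion occurs when N → N α for some non-terminal N (the right-hand side begins with the left-hand side itself).

A → A S: LEFT RECURSIVE (starts with A)
A → b: starts with b
A → F: starts with F
F → S b: starts with S
S → id: starts with id

The grammar has direct left recursion on: A.

Answer: Yes, A is left-recursive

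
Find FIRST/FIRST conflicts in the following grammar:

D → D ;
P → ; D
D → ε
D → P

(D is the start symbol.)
Yes. D → D ';' / D → P on { ';' }

FIRST sets of the non-terminals at (or reachable through a nullable prefix from) the front of some alternative:
  FIRST(D) = { ';', ε }
  FIRST(P) = { ';' }

Productions for D:
  D → D ;: FIRST = { ';' }
  D → ε: FIRST = { ε }
  D → P: FIRST = { ';' }
P has only one production, so no FIRST/FIRST conflict is possible there.

Conflict for D: D → D ; and D → P
  Overlap: { ';' }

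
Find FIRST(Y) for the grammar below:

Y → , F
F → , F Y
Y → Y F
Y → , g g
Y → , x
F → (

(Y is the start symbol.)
From Y → , F:
  - ',' is a terminal: add ',' and stop
From Y → Y F:
  - Y is the symbol being defined: contributes nothing new
    Y is not nullable, so stop
From Y → , g g:
  - ',' is a terminal: add ',' and stop
From Y → , x:
  - ',' is a terminal: add ',' and stop

Collecting: FIRST(Y) = { ',' }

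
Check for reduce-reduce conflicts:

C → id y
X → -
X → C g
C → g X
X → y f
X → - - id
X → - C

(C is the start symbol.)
No reduce-reduce conflicts

Augment with C' → C and build the canonical LR(0) collection (I0 = CLOSURE({[C' → . C]}), then GOTO on every symbol after a dot until no new states appear). It has 14 states:
  I0: { [C → . g X], [C → . id y], [C' → . C] }  — shift
  I1: { [C' → C .] }  — accept
  I2: { [C → . g X], [C → . id y], [C → g . X], [X → . - - id], [X → . - C], [X → . -], [X → . C g], [X → . y f] }  — shift
  I3: { [C → id . y] }  — shift
  I4: { [C → id y .] }  — reduce
  I5: { [C → . g X], [C → . id y], [X → - . - id], [X → - . C], [X → - .] }  — shift, reduce
  I6: { [X → C . g] }  — shift
  I7: { [C → g X .] }  — reduce
  I8: { [X → y . f] }  — shift
  I9: { [X → y f .] }  — reduce
  I10: { [X → C g .] }  — reduce
  I11: { [X → - - . id] }  — shift
  I12: { [X → - C .] }  — reduce
  I13: { [X → - - id .] }  — reduce

No state contains more than one complete item.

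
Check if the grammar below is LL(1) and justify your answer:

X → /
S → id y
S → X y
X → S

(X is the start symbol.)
No. Predict set conflict for X: { '/' }

Relevant sets:
  FIRST(S) = { '/', 'id' }
  FIRST(X) = { '/', 'id' }

For X:
  PREDICT(X → '/') = { '/' }
  PREDICT(X → S) = { '/', 'id' }
For S:
  PREDICT(S → id y) = { 'id' }
  PREDICT(S → X y) = { '/', 'id' }

Conflict found: Predict set conflict for X: { '/' }
The grammar is NOT LL(1).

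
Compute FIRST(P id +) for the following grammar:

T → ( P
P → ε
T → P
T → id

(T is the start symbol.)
FIRST sets of the non-terminals involved (from the grammar, by fixed-point iteration):
  FIRST(P) = { ε }

To compute FIRST(P id +), process the symbols left to right:
Symbol P is a non-terminal. Add FIRST(P) \ {ε} = { }
P is nullable (ε ∈ FIRST(P)), continue to the next symbol.
Symbol id is a terminal. Add 'id' and stop.
FIRST(P id +) = { 'id' }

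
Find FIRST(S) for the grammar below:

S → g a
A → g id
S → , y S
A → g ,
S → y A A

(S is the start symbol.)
{ ',', 'g', 'y' }

From S → g a:
  - g is a terminal: add 'g' and stop
From S → , y S:
  - ',' is a terminal: add ',' and stop
From S → y A A:
  - y is a terminal: add 'y' and stop

Collecting: FIRST(S) = { ',', 'g', 'y' }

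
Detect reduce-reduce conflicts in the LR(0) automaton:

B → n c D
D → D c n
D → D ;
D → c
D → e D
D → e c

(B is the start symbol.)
Yes — I8: [D → c .] vs [D → e c .]

Augment with B' → B and build the canonical LR(0) collection (I0 = CLOSURE({[B' → . B]}), then GOTO on every symbol after a dot until no new states appear). It has 12 states:
  I0: { [B → . n c D], [B' → . B] }  — shift
  I1: { [B' → B .] }  — accept
  I2: { [B → n . c D] }  — shift
  I3: { [B → n c . D], [D → . D ;], [D → . D c n], [D → . c], [D → . e D], [D → . e c] }  — shift
  I4: { [B → n c D .], [D → D . ;], [D → D . c n] }  — shift, reduce
  I5: { [D → c .] }  — reduce
  I6: { [D → . D ;], [D → . D c n], [D → . c], [D → . e D], [D → . e c], [D → e . D], [D → e . c] }  — shift
  I7: { [D → D . ;], [D → D . c n], [D → e D .] }  — shift, reduce
  I8: { [D → c .], [D → e c .] }  — 2 reduces
  I9: { [D → D ; .] }  — reduce
  I10: { [D → D c . n] }  — shift
  I11: { [D → D c n .] }  — reduce

I8 contains complete items [D → c .], [D → e c .] — reduce-reduce conflict.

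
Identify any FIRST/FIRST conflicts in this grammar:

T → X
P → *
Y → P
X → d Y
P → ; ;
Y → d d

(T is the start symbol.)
No FIRST/FIRST conflicts.

FIRST sets of the non-terminals at (or reachable through a nullable prefix from) the front of some alternative:
  FIRST(P) = { '*', ';' }

Productions for P:
  P → *: FIRST = { '*' }
  P → ; ;: FIRST = { ';' }
Productions for Y:
  Y → P: FIRST = { '*', ';' }
  Y → d d: FIRST = { 'd' }
T, X have only one production, so no FIRST/FIRST conflict is possible there.

All alternatives of each non-terminal have pairwise disjoint FIRST sets.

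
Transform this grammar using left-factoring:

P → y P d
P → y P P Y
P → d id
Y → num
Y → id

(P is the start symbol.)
Left-factoring transforms A → αβ₁ | αβ₂ into A → αA' and A' → β₁ | β₂
(α is the longest common prefix among the alternatives). Repeat until
no nonterminal has two alternatives with a common prefix.

Round 1: P has alternatives sharing prefix 'y P'. Introduce P': P → y P P'
  Add: P' → d
  Add: P' → P Y

No remaining common prefixes — done.

Resulting grammar:
P → y P P'
P' → d
P' → P Y
P → d id
Y → num
Y → id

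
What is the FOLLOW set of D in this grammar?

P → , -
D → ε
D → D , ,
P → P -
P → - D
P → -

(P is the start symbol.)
To compute FOLLOW(D), find every occurrence of D on a right-hand side N → α D β: add FIRST(β) \ {ε}, and if β is empty or nullable also add FOLLOW(N). Iterate to a fixed point.

In D → D , ,: D is followed by ',' ',', add FIRST(',' ',') \ {ε} = { ',' }
In P → - D: D is at the end, add FOLLOW(P)

The FOLLOW sets referred to above (computed the same way, to a fixed point):
  FOLLOW(P) = { $, '-' }

Taking the union: FOLLOW(D) = { $, ',', '-' }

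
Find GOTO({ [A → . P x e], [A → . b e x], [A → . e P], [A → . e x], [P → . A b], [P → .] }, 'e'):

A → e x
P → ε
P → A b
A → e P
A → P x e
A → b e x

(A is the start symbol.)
{ [A → . P x e], [A → . b e x], [A → . e P], [A → . e x], [A → e . P], [A → e . x], [P → . A b], [P → .] }

GOTO(I, 'e') = CLOSURE({ [A → αX.β] : [A → α.Xβ] ∈ I, X = 'e' })

Items with dot before 'e', with the dot advanced:
  [A → . e P] → [A → e . P]
  [A → . e x] → [A → e . x]
Closure of the advanced items:
  [A → e . P] has the dot before P: add [P → .], [P → . A b]
  [P → . A b] has the dot before A: add [A → . e x], [A → . e P], [A → . P x e], [A → . b e x]

GOTO = { [A → . P x e], [A → . b e x], [A → . e P], [A → . e x], [A → e . P], [A → e . x], [P → . A b], [P → .] }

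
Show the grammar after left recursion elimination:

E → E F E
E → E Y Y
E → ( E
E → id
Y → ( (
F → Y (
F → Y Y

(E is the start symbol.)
E → ( E E'
E → id E'
E' → F E E'
E' → Y Y E'
E' → ε
Y → ( (
F → Y (
F → Y Y

E is directly left-recursive. The standard transformation for
  A → A α₁ | ... | A α_m | β₁ | ... | β_n
is
  A  → β₁ A' | ... | β_n A'
  A' → α₁ A' | ... | α_m A' | ε

E → ( E becomes E → ( E E'
E → id becomes E → id E'
E → E F E becomes E' → F E E'
E → E Y Y becomes E' → Y Y E'
Add E' → ε

Productions for other non-terminals are unchanged:
  Y → ( (
  F → Y (
  F → Y Y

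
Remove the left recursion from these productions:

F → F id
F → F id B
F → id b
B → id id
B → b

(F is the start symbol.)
F → id b F'
F' → id F'
F' → id B F'
F' → ε
B → id id
B → b

F is directly left-recursive. The standard transformation for
  A → A α₁ | ... | A α_m | β₁ | ... | β_n
is
  A  → β₁ A' | ... | β_n A'
  A' → α₁ A' | ... | α_m A' | ε

F → id b becomes F → id b F'
F → F id becomes F' → id F'
F → F id B becomes F' → id B F'
Add F' → ε

Productions for other non-terminals are unchanged:
  B → id id
  B → b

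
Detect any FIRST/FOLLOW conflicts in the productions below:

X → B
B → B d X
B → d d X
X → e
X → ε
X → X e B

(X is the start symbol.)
A FIRST/FOLLOW conflict occurs when a non-terminal N has a nullable alternative N → β (β ⇒* ε) and another alternative N → α with FIRST(α) ∩ FOLLOW(N) ≠ ∅: on such a lookahead the parser cannot decide between expanding α and letting N vanish via β.

Nullable non-terminals: X.
FIRST sets used below: FIRST(B) = { 'd' }, FIRST(X) = { 'd', 'e', ε }

X: nullable alternative(s) X → ε; FOLLOW(X) = { $, 'd', 'e' }
  X → B: FIRST \ {ε} = { 'd' } — overlaps FOLLOW(X) on { 'd' }: CONFLICT
  X → e: FIRST \ {ε} = { 'e' } — overlaps FOLLOW(X) on { 'e' }: CONFLICT
  X → ε: FIRST \ {ε} = { } — this is the only nullable alternative, skip
  X → X e B: FIRST \ {ε} = { 'd', 'e' } — overlaps FOLLOW(X) on { 'd', 'e' }: CONFLICT

B has no nullable alternative, so no FIRST/FOLLOW check is needed there.

So the grammar has 3 FIRST/FOLLOW conflicts (marked CONFLICT above).

Answer: Yes. X → B with FOLLOW(X) on { 'd' }; X → e with FOLLOW(X) on { 'e' }; X → X e B with FOLLOW(X) on { 'd', 'e' }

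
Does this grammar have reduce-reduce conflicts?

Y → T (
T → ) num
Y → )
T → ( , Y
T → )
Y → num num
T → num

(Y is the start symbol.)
A reduce-reduce conflict occurs when an LR(0) state has two complete items [A → α .] and [B → β .] — both call for a reduction, and with no lookahead the parser cannot choose between them.

Augment with Y' → Y and build the canonical LR(0) collection (I0 = CLOSURE({[Y' → . Y]}), then GOTO on every symbol after a dot until no new states appear). It has 11 states:
  I0: { [T → . ( , Y], [T → . ) num], [T → . )], [T → . num], [Y → . )], [Y → . T (], [Y → . num num], [Y' → . Y] }  — shift
  I1: { [T → ( . , Y] }  — shift
  I2: { [T → ) . num], [T → ) .], [Y → ) .] }  — shift, 2 reduces
  I3: { [Y → T . (] }  — shift
  I4: { [Y' → Y .] }  — accept
  I5: { [T → num .], [Y → num . num] }  — shift, reduce
  I6: { [Y → num num .] }  — reduce
  I7: { [Y → T ( .] }  — reduce
  I8: { [T → ) num .] }  — reduce
  I9: { [T → ( , . Y], [T → . ( , Y], [T → . ) num], [T → . )], [T → . num], [Y → . )], [Y → . T (], [Y → . num num] }  — shift
  I10: { [T → ( , Y .] }  — reduce

I2 contains complete items [T → ) .], [Y → ) .] — reduce-reduce conflict.

Answer: Yes — I2: [T → ) .] vs [Y → ) .]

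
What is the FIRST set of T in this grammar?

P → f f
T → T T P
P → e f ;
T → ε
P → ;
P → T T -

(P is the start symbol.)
{ '-', ';', 'e', 'f', ε }

FIRST sets of the other non-terminals involved (by the same procedure, iterated to a fixed point):
  FIRST(P) = { '-', ';', 'e', 'f' }

From T → T T P:
  - T is the symbol being defined: contributes nothing new
    T is nullable, so continue to the next symbol
  - T is the symbol being defined: contributes nothing new
    T is nullable, so continue to the next symbol
  - P is a non-terminal: add FIRST(P) \ {ε} = { '-', ';', 'e', 'f' }
    P is not nullable, so stop
From T → ε:
  - ε-production, so ε ∈ FIRST(T)

Collecting: FIRST(T) = { '-', ';', 'e', 'f', ε }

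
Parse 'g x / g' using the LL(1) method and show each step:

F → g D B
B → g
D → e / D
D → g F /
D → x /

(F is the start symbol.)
LL(1) parsing maintains a stack (initially the start symbol over $) and the input. At each step: if the stack top is a terminal, match it against the current input token; if it is a non-terminal N, replace it with the RHS of M[N, lookahead] (the unique production whose predict set contains the lookahead).

Stack is shown with the top on the left.

Stack    Input      Action
--------------------------
F $      g x / g $  output F → g D B
g D B $  g x / g $  match 'g'
D B $    x / g $    output D → x /
x / B $  x / g $    match 'x'
/ B $    / g $      match '/'
B $      g $        output B → g
g $      g $        match 'g'
$        $          accept

The string is accepted.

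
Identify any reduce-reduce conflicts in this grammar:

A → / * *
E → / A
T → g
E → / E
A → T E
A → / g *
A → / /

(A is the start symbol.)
No reduce-reduce conflicts

A reduce-reduce conflict occurs when an LR(0) state has two complete items [A → α .] and [B → β .] — both call for a reduction, and with no lookahead the parser cannot choose between them.

Augment with A' → A and build the canonical LR(0) collection (I0 = CLOSURE({[A' → . A]}), then GOTO on every symbol after a dot until no new states appear). It has 17 states:
  I0: { [A → . / * *], [A → . / /], [A → . / g *], [A → . T E], [A' → . A], [T → . g] }  — shift
  I1: { [A → / . * *], [A → / . /], [A → / . g *] }  — shift
  I2: { [A' → A .] }  — accept
  I3: { [A → T . E], [E → . / A], [E → . / E] }  — shift
  I4: { [T → g .] }  — reduce
  I5: { [A → . / * *], [A → . / /], [A → . / g *], [A → . T E], [E → . / A], [E → . / E], [E → / . A], [E → / . E], [T → . g] }  — shift
  I6: { [A → T E .] }  — reduce
  I7: { [A → . / * *], [A → . / /], [A → . / g *], [A → . T E], [A → / . * *], [A → / . /], [A → / . g *], [E → . / A], [E → . / E], [E → / . A], [E → / . E], [T → . g] }  — shift
  I8: { [E → / A .] }  — reduce
  I9: { [E → / E .] }  — reduce
  I10: { [A → / * . *] }  — shift
  I11: { [A → . / * *], [A → . / /], [A → . / g *], [A → . T E], [A → / . * *], [A → / . /], [A → / . g *], [A → / / .], [E → . / A], [E → . / E], [E → / . A], [E → / . E], [T → . g] }  — shift, reduce
  I12: { [A → / g . *], [T → g .] }  — shift, reduce
  I13: { [A → / g * .] }  — reduce
  I14: { [A → / * * .] }  — reduce
  I15: { [A → / / .] }  — reduce
  I16: { [A → / g . *] }  — shift

No state contains more than one complete item.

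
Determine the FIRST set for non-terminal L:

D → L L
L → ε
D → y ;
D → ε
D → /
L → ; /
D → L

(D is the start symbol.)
{ ';', ε }

To compute FIRST(L), examine every production with L on the left-hand side, reading each right-hand side left to right until a non-nullable symbol is reached.

From L → ε:
  - ε-production, so ε ∈ FIRST(L)
From L → ; /:
  - ';' is a terminal: add ';' and stop

Collecting: FIRST(L) = { ';', ε }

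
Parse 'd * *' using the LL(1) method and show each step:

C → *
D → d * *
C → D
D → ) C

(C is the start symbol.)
LL(1) parsing maintains a stack (initially the start symbol over $) and the input. At each step: if the stack top is a terminal, match it against the current input token; if it is a non-terminal N, replace it with the RHS of M[N, lookahead] (the unique production whose predict set contains the lookahead).

Stack is shown with the top on the left.

Stack    Input    Action
------------------------
C $      d * * $  output C → D
D $      d * * $  output D → d * *
d * * $  d * * $  match 'd'
* * $    * * $    match '*'
* $      * $      match '*'
$        $        accept

The string is accepted.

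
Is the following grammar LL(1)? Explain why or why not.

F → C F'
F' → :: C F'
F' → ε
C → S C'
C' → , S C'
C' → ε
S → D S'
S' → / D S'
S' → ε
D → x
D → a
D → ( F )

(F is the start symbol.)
A grammar is LL(1) if for each non-terminal N with multiple productions, the predict sets of those productions are pairwise disjoint, where PREDICT(N → α) = (FIRST(α) \ {ε}) ∪ (FOLLOW(N) if α ⇒* ε).

Relevant sets:
  FOLLOW(F') = { $, ')' }
  FOLLOW(C') = { $, ')', '::' }
  FOLLOW(S') = { $, ')', ',', '::' }

For F':
  PREDICT(F' → :: C F') = { '::' }
  PREDICT(F' → ε) = { $, ')' }
For C':
  PREDICT(C' → ',' S C') = { ',' }
  PREDICT(C' → ε) = { $, ')', '::' }
For S':
  PREDICT(S' → '/' D S') = { '/' }
  PREDICT(S' → ε) = { $, ')', ',', '::' }
For D:
  PREDICT(D → x) = { 'x' }
  PREDICT(D → a) = { 'a' }
  PREDICT(D → '(' F ')') = { '(' }
F, C, S have a single production, so nothing to check there.

All predict sets are disjoint. The grammar IS LL(1).

Answer: Yes, the grammar is LL(1).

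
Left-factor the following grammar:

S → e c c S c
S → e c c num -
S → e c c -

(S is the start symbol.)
Left-factoring transforms A → αβ₁ | αβ₂ into A → αA' and A' → β₁ | β₂
(α is the longest common prefix among the alternatives). Repeat until
no nonterminal has two alternatives with a common prefix.

Round 1: S has alternatives sharing prefix 'e c c'. Introduce S': S → e c c S'
  Add: S' → S c
  Add: S' → num -
  Add: S' → -

No remaining common prefixes — done.

Resulting grammar:
S → e c c S'
S' → S c
S' → num -
S' → -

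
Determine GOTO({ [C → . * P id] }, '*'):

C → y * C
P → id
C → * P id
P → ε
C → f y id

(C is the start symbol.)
GOTO(I, '*') = CLOSURE({ [A → αX.β] : [A → α.Xβ] ∈ I, X = '*' })

Items with dot before '*', with the dot advanced:
  [C → . * P id] → [C → * . P id]
Closure of the advanced items:
  [C → * . P id] has the dot before P: add [P → . id], [P → .]

GOTO = { [C → * . P id], [P → . id], [P → .] }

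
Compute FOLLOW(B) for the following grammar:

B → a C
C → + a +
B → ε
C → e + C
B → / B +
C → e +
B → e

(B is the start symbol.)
{ $, '+' }

To compute FOLLOW(B), find every occurrence of B on a right-hand side N → α B β: add FIRST(β) \ {ε}, and if β is empty or nullable also add FOLLOW(N). Iterate to a fixed point.

B is the start symbol, so $ ∈ FOLLOW(B).
In B → / B +: B is followed by '+', add FIRST('+') \ {ε} = { '+' }

Taking the union: FOLLOW(B) = { $, '+' }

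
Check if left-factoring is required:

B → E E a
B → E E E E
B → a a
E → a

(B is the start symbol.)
Left-factoring is needed when two productions for the same non-terminal
share a common prefix on the right-hand side.

Productions for B:
  B → E E a
  B → E E E E
  B → a a

Found common prefix 'E E' in productions for B

Answer: Yes, B has productions with common prefix 'E E'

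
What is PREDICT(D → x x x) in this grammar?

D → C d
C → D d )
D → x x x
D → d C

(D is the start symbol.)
PREDICT(D → x x x) = (FIRST(RHS) \ {ε}) ∪ (FOLLOW(D) if ε ∈ FIRST(RHS), i.e. RHS ⇒* ε)
FIRST(x x x) = { 'x' }
ε ∉ FIRST(x x x), so FOLLOW(D) is not added.
PREDICT(D → x x x) = { 'x' }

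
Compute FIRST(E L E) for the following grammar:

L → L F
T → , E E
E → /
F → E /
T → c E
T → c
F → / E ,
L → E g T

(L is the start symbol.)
FIRST sets of the non-terminals involved (from the grammar, by fixed-point iteration):
  FIRST(E) = { '/' }

To compute FIRST(E L E), process the symbols left to right:
Symbol E is a non-terminal. Add FIRST(E) \ {ε} = { '/' }
E is not nullable (ε ∉ FIRST(E)), so stop here.
FIRST(E L E) = { '/' }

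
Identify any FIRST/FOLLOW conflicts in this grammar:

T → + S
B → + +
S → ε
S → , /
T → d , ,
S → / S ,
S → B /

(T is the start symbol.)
Nullable non-terminals: S.
FIRST sets used below: FIRST(B) = { '+' }

S: nullable alternative(s) S → ε; FOLLOW(S) = { $, ',' }
  S → ε: FIRST \ {ε} = { } — this is the only nullable alternative, skip
  S → , /: FIRST \ {ε} = { ',' } — overlaps FOLLOW(S) on { ',' }: CONFLICT
  S → / S ,: FIRST \ {ε} = { '/' } — disjoint from FOLLOW(S)
  S → B /: FIRST \ {ε} = { '+' } — disjoint from FOLLOW(S)

B, T have no nullable alternative, so no FIRST/FOLLOW check is needed there.

So the grammar has 1 FIRST/FOLLOW conflict (marked CONFLICT above).

Answer: Yes. S → ',' '/' with FOLLOW(S) on { ',' }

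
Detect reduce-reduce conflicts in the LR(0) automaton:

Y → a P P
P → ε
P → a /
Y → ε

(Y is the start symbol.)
No reduce-reduce conflicts

Augment with Y' → Y and build the canonical LR(0) collection (I0 = CLOSURE({[Y' → . Y]}), then GOTO on every symbol after a dot until no new states appear). It has 7 states:
  I0: { [Y → . a P P], [Y → .], [Y' → . Y] }  — shift, reduce
  I1: { [Y' → Y .] }  — accept
  I2: { [P → . a /], [P → .], [Y → a . P P] }  — shift, reduce
  I3: { [P → . a /], [P → .], [Y → a P . P] }  — shift, reduce
  I4: { [P → a . /] }  — shift
  I5: { [P → a / .] }  — reduce
  I6: { [Y → a P P .] }  — reduce

No state contains more than one complete item.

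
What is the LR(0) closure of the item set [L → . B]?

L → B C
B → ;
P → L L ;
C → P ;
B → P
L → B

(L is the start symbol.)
{ [B → . ;], [B → . P], [L → . B C], [L → . B], [P → . L L ;] }

Start with: [L → . B]
  [L → . B] has the dot before B: add [B → . ;], [B → . P]
  [B → . P] has the dot before P: add [P → . L L ;]
  [P → . L L ;] has the dot before L: add [L → . B C]
No further items can be added.

CLOSURE = { [B → . ;], [B → . P], [L → . B C], [L → . B], [P → . L L ;] }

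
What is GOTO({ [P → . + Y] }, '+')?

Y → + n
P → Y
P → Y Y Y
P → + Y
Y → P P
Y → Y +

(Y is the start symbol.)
{ [P → + . Y], [P → . + Y], [P → . Y Y Y], [P → . Y], [Y → . + n], [Y → . P P], [Y → . Y +] }

GOTO(I, '+') = CLOSURE({ [A → αX.β] : [A → α.Xβ] ∈ I, X = '+' })

Items with dot before '+', with the dot advanced:
  [P → . + Y] → [P → + . Y]
Closure of the advanced items:
  [P → + . Y] has the dot before Y: add [Y → . + n], [Y → . P P], [Y → . Y +]
  [Y → . P P] has the dot before P: add [P → . Y], [P → . Y Y Y], [P → . + Y]

GOTO = { [P → + . Y], [P → . + Y], [P → . Y Y Y], [P → . Y], [Y → . + n], [Y → . P P], [Y → . Y +] }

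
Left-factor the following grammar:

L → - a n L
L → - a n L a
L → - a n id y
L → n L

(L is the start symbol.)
Left-factoring transforms A → αβ₁ | αβ₂ into A → αA' and A' → β₁ | β₂
(α is the longest common prefix among the alternatives). Repeat until
no nonterminal has two alternatives with a common prefix.

Round 1: L has alternatives sharing prefix '- a n'. Introduce L': L → - a n L'
  Add: L' → L
  Add: L' → L a
  Add: L' → id y

Round 2: L' has alternatives sharing prefix 'L'. Introduce L'': L' → L L''
  Add: L'' → ε
  Add: L'' → a

No remaining common prefixes — done.

Resulting grammar:
L → - a n L'
L' → L L''
L'' → ε
L'' → a
L' → id y
L → n L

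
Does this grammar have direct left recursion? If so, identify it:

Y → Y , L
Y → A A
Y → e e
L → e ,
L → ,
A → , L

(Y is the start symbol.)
Yes, Y is left-recursive

Direct left recursion occurs when N → N α for some non-terminal N (the right-hand side begins with the left-hand side itself).

Y → Y , L: LEFT RECURSIVE (starts with Y)
Y → A A: starts with A
Y → e e: starts with e
L → e ,: starts with e
L → ,: starts with ','
A → , L: starts with ','

The grammar has direct left recursion on: Y.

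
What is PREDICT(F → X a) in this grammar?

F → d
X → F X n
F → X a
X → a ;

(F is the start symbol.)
{ 'a', 'd' }

PREDICT(F → X a) = (FIRST(RHS) \ {ε}) ∪ (FOLLOW(F) if ε ∈ FIRST(RHS), i.e. RHS ⇒* ε)
FIRST(X) = { 'a', 'd' }
FIRST(X a) = { 'a', 'd' }
ε ∉ FIRST(X a), so FOLLOW(F) is not added.
PREDICT(F → X a) = { 'a', 'd' }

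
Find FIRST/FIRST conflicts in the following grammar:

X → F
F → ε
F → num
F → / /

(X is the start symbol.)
Productions for F:
  F → ε: FIRST = { ε }
  F → num: FIRST = { 'num' }
  F → / /: FIRST = { '/' }
X has only one production, so no FIRST/FIRST conflict is possible there.

All alternatives of each non-terminal have pairwise disjoint FIRST sets.

Answer: No FIRST/FIRST conflicts.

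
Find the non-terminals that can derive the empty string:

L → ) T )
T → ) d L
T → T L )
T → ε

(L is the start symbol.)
A non-terminal is nullable if it can derive ε (the empty string): either it has an ε-production, or it has a production whose right-hand side consists entirely of nullable non-terminals.

ε-productions: T → ε
So T is immediately nullable.
No further non-terminal can be added: every production for the remaining non-terminals contains a terminal or a non-nullable non-terminal.
Nullable = { 'T' }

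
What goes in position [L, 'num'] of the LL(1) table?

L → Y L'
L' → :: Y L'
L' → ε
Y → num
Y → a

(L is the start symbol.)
L → Y L'

To find M[L, 'num'], we find productions for L where 'num' is in the predict set (PREDICT(N → α) = (FIRST(α) \ {ε}) ∪ (FOLLOW(N) if α ⇒* ε)).

Relevant sets:
  FIRST(Y) = { 'a', 'num' }

L → Y L': PREDICT = { 'a', 'num' }
  'num' is in predict set, so this production goes in M[L, 'num']

M[L, 'num'] = L → Y L'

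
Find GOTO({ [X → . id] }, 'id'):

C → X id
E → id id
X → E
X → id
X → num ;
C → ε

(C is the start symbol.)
{ [X → id .] }

GOTO(I, 'id') = CLOSURE({ [A → αX.β] : [A → α.Xβ] ∈ I, X = 'id' })

Items with dot before 'id', with the dot advanced:
  [X → . id] → [X → id .]
Closure adds nothing (no advanced item has the dot before a non-terminal).

GOTO = { [X → id .] }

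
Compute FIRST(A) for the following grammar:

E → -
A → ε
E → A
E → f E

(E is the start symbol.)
From A → ε:
  - ε-production, so ε ∈ FIRST(A)

Collecting: FIRST(A) = { ε }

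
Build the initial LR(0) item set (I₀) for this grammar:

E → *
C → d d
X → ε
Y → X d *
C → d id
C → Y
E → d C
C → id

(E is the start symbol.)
{ [E → . *], [E → . d C], [E' → . E] }

First, augment the grammar with E' → E
I₀ = CLOSURE({ [E' → . E] }):
  [E' → . E] has the dot before E: add [E → . *], [E → . d C]
No further items can be added.

I₀ = { [E → . *], [E → . d C], [E' → . E] }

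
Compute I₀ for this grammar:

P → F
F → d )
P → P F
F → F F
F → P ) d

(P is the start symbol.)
First, augment the grammar with P' → P
I₀ = CLOSURE({ [P' → . P] }):
  [P' → . P] has the dot before P: add [P → . F], [P → . P F]
  [P → . F] has the dot before F: add [F → . d )], [F → . F F], [F → . P ) d]
No further items can be added.

I₀ = { [F → . F F], [F → . P ) d], [F → . d )], [P → . F], [P → . P F], [P' → . P] }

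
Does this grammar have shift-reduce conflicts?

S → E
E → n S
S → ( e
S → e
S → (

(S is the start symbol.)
Yes — I1: [S → ( .] vs [S → ( . e]

Augment with S' → S and build the canonical LR(0) collection (I0 = CLOSURE({[S' → . S]}), then GOTO on every symbol after a dot until no new states appear). It has 8 states:
  I0: { [E → . n S], [S → . ( e], [S → . (], [S → . E], [S → . e], [S' → . S] }  — shift
  I1: { [S → ( . e], [S → ( .] }  — shift, reduce
  I2: { [S → E .] }  — reduce
  I3: { [S' → S .] }  — accept
  I4: { [S → e .] }  — reduce
  I5: { [E → . n S], [E → n . S], [S → . ( e], [S → . (], [S → . E], [S → . e] }  — shift
  I6: { [E → n S .] }  — reduce
  I7: { [S → ( e .] }  — reduce

I1 contains reduce item [S → ( .] and shift item [S → ( . e] — shift-reduce conflict.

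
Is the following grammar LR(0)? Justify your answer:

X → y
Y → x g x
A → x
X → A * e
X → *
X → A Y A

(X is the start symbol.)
Yes, the grammar is LR(0)

Augment with X' → X and build the canonical LR(0) collection (I0 = CLOSURE({[X' → . X]}), then GOTO on every symbol after a dot until no new states appear). It has 13 states:
  I0: { [A → . x], [X → . *], [X → . A * e], [X → . A Y A], [X → . y], [X' → . X] }  — shift
  I1: { [X → * .] }  — reduce
  I2: { [X → A . * e], [X → A . Y A], [Y → . x g x] }  — shift
  I3: { [X' → X .] }  — accept
  I4: { [A → x .] }  — reduce
  I5: { [X → y .] }  — reduce
  I6: { [X → A * . e] }  — shift
  I7: { [A → . x], [X → A Y . A] }  — shift
  I8: { [Y → x . g x] }  — shift
  I9: { [Y → x g . x] }  — shift
  I10: { [Y → x g x .] }  — reduce
  I11: { [X → A Y A .] }  — reduce
  I12: { [X → A * e .] }  — reduce

Every state is either a pure shift/goto state or contains exactly one complete item and nothing to shift — no conflicts. The grammar is LR(0).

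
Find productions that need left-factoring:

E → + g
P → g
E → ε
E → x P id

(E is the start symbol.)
Left-factoring is needed when two productions for the same non-terminal
share a common prefix on the right-hand side.

Productions for E:
  E → + g
  E → ε
  E → x P id

No common prefixes found.

Answer: No, left-factoring is not needed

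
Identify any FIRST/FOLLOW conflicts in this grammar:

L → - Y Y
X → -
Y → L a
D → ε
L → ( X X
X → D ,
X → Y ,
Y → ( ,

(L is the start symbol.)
Nullable non-terminals: D.
D has a nullable alternative but only one production, so nothing to check.

L, X, Y have no nullable alternative, so no FIRST/FOLLOW check is needed there.

No FIRST/FOLLOW conflicts found.

Answer: No FIRST/FOLLOW conflicts.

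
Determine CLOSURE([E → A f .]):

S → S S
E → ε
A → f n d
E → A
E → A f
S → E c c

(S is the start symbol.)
Start with: [E → A f .]
The dot is at the end, so nothing is added.

CLOSURE = { [E → A f .] }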